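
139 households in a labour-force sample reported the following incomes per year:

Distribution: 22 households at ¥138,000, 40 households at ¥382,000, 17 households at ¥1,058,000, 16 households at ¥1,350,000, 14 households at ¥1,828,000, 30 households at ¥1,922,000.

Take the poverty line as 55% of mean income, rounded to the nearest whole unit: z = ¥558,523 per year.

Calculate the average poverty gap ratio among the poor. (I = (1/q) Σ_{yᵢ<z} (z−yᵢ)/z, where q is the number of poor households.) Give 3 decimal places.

Below the line: 22×¥138,000, 40×¥382,000 (q = 62 of N = 139).
Shortfall ratios (z−y)/z: 0.7529 (×22), 0.3161 (×40); sum = 29.206364.
I averages over the q = 62 poor units only: 29.206364 / 62 = 0.471.

0.471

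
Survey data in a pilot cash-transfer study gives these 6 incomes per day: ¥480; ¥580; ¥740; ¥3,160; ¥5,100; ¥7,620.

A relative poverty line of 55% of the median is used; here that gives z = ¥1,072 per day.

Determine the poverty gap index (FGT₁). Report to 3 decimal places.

0.220

Poor units: ¥480, ¥580, ¥740 (q = 3 of N = 6).
Gap ratios (z−y)/z: (1072−480)/1072 = 0.5522; (1072−580)/1072 = 0.4590; (1072−740)/1072 = 0.3097.
Sum of shortfalls = 1.320896; P₁ averages over all N: 1.320896 / 6 = 0.220.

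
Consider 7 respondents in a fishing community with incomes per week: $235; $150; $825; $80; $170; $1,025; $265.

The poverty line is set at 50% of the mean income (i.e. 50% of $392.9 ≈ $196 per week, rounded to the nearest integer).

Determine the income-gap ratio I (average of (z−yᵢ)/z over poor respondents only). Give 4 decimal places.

Incomes under z: $80, $150, $170 (q = 3 of N = 7).
Shortfall ratios (z−y)/z: 0.5918, 0.2347, 0.1327; sum = 0.959184.
I averages over the q = 3 poor units only: 0.959184 / 3 = 0.3197.

0.3197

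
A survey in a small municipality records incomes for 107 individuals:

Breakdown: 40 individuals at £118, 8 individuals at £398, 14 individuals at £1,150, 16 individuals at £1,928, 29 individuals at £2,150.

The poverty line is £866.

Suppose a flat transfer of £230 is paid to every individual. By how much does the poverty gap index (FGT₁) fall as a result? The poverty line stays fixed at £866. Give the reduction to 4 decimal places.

0.1191

Before: below the line — 40×£118, 8×£398; poverty gap index (FGT₁) = 0.363299.
After the £230 transfer: below the line — 40×£348, 8×£628; poverty gap index (FGT₁) = 0.244156.
Reduction = 0.363299 − 0.244156 = 0.1191.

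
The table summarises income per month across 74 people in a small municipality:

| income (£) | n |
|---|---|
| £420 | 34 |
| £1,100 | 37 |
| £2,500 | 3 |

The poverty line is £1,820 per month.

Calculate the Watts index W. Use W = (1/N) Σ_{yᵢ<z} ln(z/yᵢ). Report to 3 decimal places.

0.925

Incomes under z: 34×£420, 37×£1,100 (q = 71 of N = 74).
Log shortfalls: ln(1820/420) = 1.4663 (×34); ln(1820/1100) = 0.5035 (×37).
W = 68.485934 / 74 = 0.925.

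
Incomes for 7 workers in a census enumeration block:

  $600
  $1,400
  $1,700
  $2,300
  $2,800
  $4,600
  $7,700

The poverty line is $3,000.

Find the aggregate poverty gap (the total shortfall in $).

$6,200

Below the line: $600, $1,400, $1,700, $2,300, $2,800 (q = 5 of N = 7).
Individual gaps: 3000−600 = 2400; 3000−1400 = 1600; 3000−1700 = 1300; 3000−2300 = 700; 3000−2800 = 200.
Aggregate gap = $6,200.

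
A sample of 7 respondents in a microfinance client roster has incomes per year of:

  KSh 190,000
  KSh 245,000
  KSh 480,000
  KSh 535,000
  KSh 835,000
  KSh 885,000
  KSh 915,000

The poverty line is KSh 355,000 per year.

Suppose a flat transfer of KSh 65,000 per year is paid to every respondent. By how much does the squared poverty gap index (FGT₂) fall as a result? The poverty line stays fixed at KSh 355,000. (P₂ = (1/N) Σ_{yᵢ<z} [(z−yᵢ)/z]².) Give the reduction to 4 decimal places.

Before: below the line — KSh 190,000, KSh 245,000; squared poverty gap index (FGT₂) = 0.044577.
After the KSh 65,000 transfer: below the line — KSh 255,000, KSh 310,000; squared poverty gap index (FGT₂) = 0.013631.
Reduction = 0.044577 − 0.013631 = 0.0309.

0.0309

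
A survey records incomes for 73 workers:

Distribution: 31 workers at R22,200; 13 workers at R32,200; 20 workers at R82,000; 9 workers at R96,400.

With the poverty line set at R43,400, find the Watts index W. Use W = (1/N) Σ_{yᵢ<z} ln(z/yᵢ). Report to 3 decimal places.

Below the line: 31×R22,200, 13×R32,200 (q = 44 of N = 73).
ln(z/y) terms: ln(43400/22200) = 0.6704 (×31); ln(43400/32200) = 0.2985 (×13).
W = 24.661791 / 73 = 0.338.

0.338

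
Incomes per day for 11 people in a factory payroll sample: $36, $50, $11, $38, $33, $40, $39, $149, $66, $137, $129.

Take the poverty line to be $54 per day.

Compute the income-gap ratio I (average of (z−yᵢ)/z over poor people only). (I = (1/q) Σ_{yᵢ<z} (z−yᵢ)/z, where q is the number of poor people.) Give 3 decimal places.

0.347

Poor units: $11, $33, $36, $38, $39, $40, $50 (q = 7 of N = 11).
Shortfall ratios (z−y)/z: 0.7963, 0.3889, 0.3333, 0.2963, 0.2778, 0.2593, 0.0741; sum = 2.425926.
I averages over the q = 7 poor units only: 2.425926 / 7 = 0.347.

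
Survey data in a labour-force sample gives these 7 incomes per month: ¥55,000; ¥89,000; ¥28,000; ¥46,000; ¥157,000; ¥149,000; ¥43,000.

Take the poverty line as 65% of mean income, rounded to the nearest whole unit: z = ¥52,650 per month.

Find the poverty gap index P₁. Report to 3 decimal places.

Incomes under z: ¥28,000, ¥43,000, ¥46,000 (q = 3 of N = 7).
Gap ratios (z−y)/z: (52650−28000)/52650 = 0.4682; (52650−43000)/52650 = 0.1833; (52650−46000)/52650 = 0.1263.
Sum of shortfalls = 0.777778; P₁ averages over all N: 0.777778 / 7 = 0.111.

0.111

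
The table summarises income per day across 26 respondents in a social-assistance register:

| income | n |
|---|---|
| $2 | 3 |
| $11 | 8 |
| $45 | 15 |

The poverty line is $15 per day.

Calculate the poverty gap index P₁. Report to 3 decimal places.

0.182

Incomes under z: 3×$2, 8×$11 (q = 11 of N = 26).
Shortfall ratios: (15−2)/15 = 0.8667 (×3); (15−11)/15 = 0.2667 (×8).
Σ = 4.733333. Dividing by the full population N = 26 gives P₁ = 0.182.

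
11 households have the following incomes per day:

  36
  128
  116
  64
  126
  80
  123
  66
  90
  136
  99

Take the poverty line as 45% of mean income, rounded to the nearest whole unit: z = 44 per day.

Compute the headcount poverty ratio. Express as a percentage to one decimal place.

9.1%

1 of the 11 households have income below 44.
H = 1/11 = 9.1%.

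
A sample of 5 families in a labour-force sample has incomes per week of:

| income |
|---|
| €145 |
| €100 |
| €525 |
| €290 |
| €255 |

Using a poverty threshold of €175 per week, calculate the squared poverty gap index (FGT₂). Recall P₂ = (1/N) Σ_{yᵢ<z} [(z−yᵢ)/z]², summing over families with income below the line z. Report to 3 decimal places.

0.043

Below z: €100, €145 (q = 2 of N = 5).
Normalized shortfalls: (175−100)/175 = 0.4286; (175−145)/175 = 0.1714.
Squared: 0.1837; 0.0294.
Sum = 0.213061; P₂ = 0.213061 / 5 = 0.043.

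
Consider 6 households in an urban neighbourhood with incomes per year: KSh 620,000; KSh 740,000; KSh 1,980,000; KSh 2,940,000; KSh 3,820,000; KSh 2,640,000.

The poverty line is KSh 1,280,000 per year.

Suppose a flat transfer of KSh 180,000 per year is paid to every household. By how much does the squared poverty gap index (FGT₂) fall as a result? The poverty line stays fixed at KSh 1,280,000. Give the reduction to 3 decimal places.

0.037

Before: below the line — KSh 620,000, KSh 740,000; squared poverty gap index (FGT₂) = 0.07397.
After the KSh 180,000 transfer: below the line — KSh 800,000, KSh 920,000; squared poverty gap index (FGT₂) = 0.03662.
Reduction = 0.07397 − 0.03662 = 0.037.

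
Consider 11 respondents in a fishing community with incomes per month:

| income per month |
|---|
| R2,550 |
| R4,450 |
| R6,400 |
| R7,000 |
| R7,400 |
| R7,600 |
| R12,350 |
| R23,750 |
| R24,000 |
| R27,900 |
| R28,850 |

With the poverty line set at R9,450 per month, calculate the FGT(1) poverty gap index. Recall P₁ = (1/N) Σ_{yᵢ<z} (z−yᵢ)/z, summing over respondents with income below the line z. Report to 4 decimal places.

Poor units: R2,550, R4,450, R6,400, R7,000, R7,400, R7,600 (q = 6 of N = 11).
Gap ratios (z−y)/z: (9450−2550)/9450 = 0.7302; (9450−4450)/9450 = 0.5291; (9450−6400)/9450 = 0.3228; (9450−7000)/9450 = 0.2593; (9450−7400)/9450 = 0.2169; (9450−7600)/9450 = 0.1958.
Σ = 2.253968. Dividing by the full population N = 11 gives P₁ = 0.2049.

0.2049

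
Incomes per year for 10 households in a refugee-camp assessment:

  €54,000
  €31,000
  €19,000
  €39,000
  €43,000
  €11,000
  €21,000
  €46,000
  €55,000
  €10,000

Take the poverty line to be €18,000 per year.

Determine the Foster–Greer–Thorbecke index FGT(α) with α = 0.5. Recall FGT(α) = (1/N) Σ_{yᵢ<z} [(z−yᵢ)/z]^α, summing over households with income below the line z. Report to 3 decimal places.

Poor units: €10,000, €11,000 (q = 2 of N = 10).
Normalized shortfalls: (18000−10000)/18000 = 0.4444; (18000−11000)/18000 = 0.3889.
Raised to α = 0.5: 0.66667; 0.62361.
Sum = 1.290276; FGT(0.5) = 1.290276 / 10 = 0.129.

0.129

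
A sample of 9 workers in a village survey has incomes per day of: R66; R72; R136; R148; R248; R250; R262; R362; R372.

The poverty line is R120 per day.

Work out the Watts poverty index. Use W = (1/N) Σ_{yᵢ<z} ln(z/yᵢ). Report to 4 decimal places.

Below z: R66, R72 (q = 2 of N = 9).
Log gaps: ln(120/66) = 0.5978; ln(120/72) = 0.5108.
W = 1.108663 / 9 = 0.1232.

0.1232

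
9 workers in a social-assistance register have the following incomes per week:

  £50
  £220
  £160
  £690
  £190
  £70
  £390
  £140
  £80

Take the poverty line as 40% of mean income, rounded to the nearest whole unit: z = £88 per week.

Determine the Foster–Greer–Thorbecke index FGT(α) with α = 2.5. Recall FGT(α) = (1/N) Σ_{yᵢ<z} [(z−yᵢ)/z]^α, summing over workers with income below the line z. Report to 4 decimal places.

0.0160

Below z: £50, £70, £80 (q = 3 of N = 9).
Gap ratios (z−y)/z: (88−50)/88 = 0.4318; (88−70)/88 = 0.2045; (88−80)/88 = 0.0909.
Raised to α = 2.5: 0.12253; 0.01892; 0.00249.
Sum = 0.143947; FGT(2.5) = 0.143947 / 9 = 0.0160.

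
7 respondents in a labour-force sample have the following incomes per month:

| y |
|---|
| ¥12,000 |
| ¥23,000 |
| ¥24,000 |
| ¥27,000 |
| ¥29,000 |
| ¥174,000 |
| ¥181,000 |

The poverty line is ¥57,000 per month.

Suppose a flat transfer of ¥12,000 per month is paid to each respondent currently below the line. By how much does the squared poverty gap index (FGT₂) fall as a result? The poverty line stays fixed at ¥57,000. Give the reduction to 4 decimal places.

0.1477

Before: below the line — ¥12,000, ¥23,000, ¥24,000, ¥27,000, ¥29,000; squared poverty gap index (FGT₂) = 0.261795.
After the ¥12,000 transfer: below the line — ¥24,000, ¥35,000, ¥36,000, ¥39,000, ¥41,000; squared poverty gap index (FGT₂) = 0.114057.
Reduction = 0.261795 − 0.114057 = 0.1477.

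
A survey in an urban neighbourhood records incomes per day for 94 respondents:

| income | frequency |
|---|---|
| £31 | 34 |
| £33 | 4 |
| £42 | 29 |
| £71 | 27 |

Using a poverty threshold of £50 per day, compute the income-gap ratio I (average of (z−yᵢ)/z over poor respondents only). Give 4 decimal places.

0.2824

Below z: 34×£31, 4×£33, 29×£42 (q = 67 of N = 94).
Shortfall ratios (z−y)/z: 0.3800 (×34), 0.3400 (×4), 0.1600 (×29); sum = 18.920000.
I averages over the q = 67 poor units only: 18.920000 / 67 = 0.2824.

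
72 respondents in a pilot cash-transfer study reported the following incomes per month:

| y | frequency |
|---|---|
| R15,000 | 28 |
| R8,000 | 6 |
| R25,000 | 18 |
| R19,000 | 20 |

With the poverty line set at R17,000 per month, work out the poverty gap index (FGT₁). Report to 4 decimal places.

Poor units: 6×R8,000, 28×R15,000 (q = 34 of N = 72).
Shortfall ratios: (17000−8000)/17000 = 0.5294 (×6); (17000−15000)/17000 = 0.1176 (×28).
Sum of shortfalls = 6.470588; P₁ averages over all N: 6.470588 / 72 = 0.0899.

0.0899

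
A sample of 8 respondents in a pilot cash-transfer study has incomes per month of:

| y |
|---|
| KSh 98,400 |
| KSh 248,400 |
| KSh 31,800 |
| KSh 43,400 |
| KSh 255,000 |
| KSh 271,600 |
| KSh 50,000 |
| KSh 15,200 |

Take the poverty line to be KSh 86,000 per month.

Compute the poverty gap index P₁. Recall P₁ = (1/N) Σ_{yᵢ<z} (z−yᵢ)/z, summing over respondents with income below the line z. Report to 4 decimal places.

0.2959

Poor units: KSh 15,200, KSh 31,800, KSh 43,400, KSh 50,000 (q = 4 of N = 8).
Normalized shortfalls: (86000−15200)/86000 = 0.8233; (86000−31800)/86000 = 0.6302; (86000−43400)/86000 = 0.4953; (86000−50000)/86000 = 0.4186.
Σ = 2.367442. Dividing by the full population N = 8 gives P₁ = 0.2959.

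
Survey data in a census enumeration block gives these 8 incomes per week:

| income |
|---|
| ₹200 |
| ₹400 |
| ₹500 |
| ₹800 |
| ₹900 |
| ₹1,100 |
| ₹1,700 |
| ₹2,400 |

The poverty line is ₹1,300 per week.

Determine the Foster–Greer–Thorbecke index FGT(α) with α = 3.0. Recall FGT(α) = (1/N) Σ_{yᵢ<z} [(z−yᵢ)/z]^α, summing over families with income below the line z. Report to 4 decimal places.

Poor units: ₹200, ₹400, ₹500, ₹800, ₹900, ₹1,100 (q = 6 of N = 8).
Shortfall ratios: (1300−200)/1300 = 0.8462; (1300−400)/1300 = 0.6923; (1300−500)/1300 = 0.6154; (1300−800)/1300 = 0.3846; (1300−900)/1300 = 0.3077; (1300−1100)/1300 = 0.1538.
Raised to α = 3.0: 0.60583; 0.33182; 0.23305; 0.05690; 0.02913; 0.00364.
Sum = 1.260355; FGT(3.0) = 1.260355 / 8 = 0.1575.

0.1575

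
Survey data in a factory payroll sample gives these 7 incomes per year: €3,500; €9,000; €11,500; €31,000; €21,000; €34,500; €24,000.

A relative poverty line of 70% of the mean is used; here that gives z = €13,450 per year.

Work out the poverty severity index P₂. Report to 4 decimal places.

0.0968

Incomes under z: €3,500, €9,000, €11,500 (q = 3 of N = 7).
Relative gaps: (13450−3500)/13450 = 0.7398; (13450−9000)/13450 = 0.3309; (13450−11500)/13450 = 0.1450.
Squared: 0.5473; 0.1095; 0.0210.
Sum = 0.677755; P₂ = 0.677755 / 7 = 0.0968.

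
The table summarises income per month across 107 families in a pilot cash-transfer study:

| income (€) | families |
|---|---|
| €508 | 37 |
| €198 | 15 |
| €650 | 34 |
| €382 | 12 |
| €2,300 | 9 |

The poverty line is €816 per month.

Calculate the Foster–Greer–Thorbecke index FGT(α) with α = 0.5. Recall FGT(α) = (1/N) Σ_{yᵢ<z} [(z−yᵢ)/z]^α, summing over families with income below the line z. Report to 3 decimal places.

0.560

Below z: 15×€198, 12×€382, 37×€508, 34×€650 (q = 98 of N = 107).
Relative gaps: (816−198)/816 = 0.7574 (×15); (816−382)/816 = 0.5319 (×12); (816−508)/816 = 0.3775 (×37); (816−650)/816 = 0.2034 (×34).
Raised to α = 0.5: 0.87026 (×15); 0.72929 (×12); 0.61437 (×37); 0.45103 (×34).
Sum = 59.872224; FGT(0.5) = 59.872224 / 107 = 0.560.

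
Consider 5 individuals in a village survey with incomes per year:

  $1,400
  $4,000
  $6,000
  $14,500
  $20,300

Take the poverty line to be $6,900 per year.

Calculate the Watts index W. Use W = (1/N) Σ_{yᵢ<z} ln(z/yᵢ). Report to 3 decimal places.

Below z: $1,400, $4,000, $6,000 (q = 3 of N = 5).
Log gaps: ln(6900/1400) = 1.5950; ln(6900/4000) = 0.5452; ln(6900/6000) = 0.1398.
W = 2.280038 / 5 = 0.456.

0.456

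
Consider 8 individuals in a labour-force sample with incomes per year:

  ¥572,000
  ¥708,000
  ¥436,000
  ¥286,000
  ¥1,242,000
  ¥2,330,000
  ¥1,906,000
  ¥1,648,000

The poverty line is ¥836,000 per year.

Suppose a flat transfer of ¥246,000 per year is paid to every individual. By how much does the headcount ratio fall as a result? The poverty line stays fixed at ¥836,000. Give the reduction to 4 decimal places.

Before: below the line — ¥286,000, ¥436,000, ¥572,000, ¥708,000; headcount ratio = 0.500000.
After the ¥246,000 transfer: below the line — ¥532,000, ¥682,000, ¥818,000; headcount ratio = 0.375000.
Reduction = 0.500000 − 0.375000 = 0.1250.

0.1250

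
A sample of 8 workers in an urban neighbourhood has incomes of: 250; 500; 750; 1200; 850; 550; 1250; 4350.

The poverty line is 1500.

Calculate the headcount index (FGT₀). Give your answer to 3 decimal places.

0.875

7 of the 8 workers have income below 1500.
H = 7/8 = 0.875.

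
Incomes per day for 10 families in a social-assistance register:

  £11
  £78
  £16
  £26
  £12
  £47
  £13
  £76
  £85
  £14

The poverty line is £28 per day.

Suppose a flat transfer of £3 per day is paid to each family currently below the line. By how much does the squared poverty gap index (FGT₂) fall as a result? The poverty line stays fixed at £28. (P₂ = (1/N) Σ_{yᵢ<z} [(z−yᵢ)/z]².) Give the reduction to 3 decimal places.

Before: below the line — £11, £12, £13, £14, £16, £26; squared poverty gap index (FGT₂) = 0.14209.
After the £3 transfer: below the line — £14, £15, £16, £17, £19; squared poverty gap index (FGT₂) = 0.09069.
Reduction = 0.14209 − 0.09069 = 0.051.

0.051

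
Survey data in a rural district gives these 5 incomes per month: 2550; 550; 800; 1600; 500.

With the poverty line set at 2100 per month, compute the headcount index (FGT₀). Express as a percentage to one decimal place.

80.0%

4 of the 5 people have income below 2100.
H = 4/5 = 80.0%.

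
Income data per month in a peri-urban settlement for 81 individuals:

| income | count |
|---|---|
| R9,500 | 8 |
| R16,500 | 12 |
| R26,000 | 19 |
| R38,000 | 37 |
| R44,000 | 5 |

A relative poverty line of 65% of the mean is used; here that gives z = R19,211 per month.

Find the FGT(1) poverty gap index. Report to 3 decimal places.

Poor units: 8×R9,500, 12×R16,500 (q = 20 of N = 81).
Shortfall ratios: (19211−9500)/19211 = 0.5055 (×8); (19211−16500)/19211 = 0.1411 (×12).
Σ = 5.737338. Dividing by the full population N = 81 gives P₁ = 0.071.

0.071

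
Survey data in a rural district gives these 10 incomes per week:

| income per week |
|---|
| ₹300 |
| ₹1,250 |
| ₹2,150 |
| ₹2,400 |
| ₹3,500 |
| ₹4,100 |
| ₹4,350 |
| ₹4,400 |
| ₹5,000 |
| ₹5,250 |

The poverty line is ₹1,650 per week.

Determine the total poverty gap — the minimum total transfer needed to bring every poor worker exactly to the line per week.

₹1,750

Incomes under z: ₹300, ₹1,250 (q = 2 of N = 10).
Individual gaps: 1650−300 = 1350; 1650−1250 = 400.
Aggregate gap = ₹1,750.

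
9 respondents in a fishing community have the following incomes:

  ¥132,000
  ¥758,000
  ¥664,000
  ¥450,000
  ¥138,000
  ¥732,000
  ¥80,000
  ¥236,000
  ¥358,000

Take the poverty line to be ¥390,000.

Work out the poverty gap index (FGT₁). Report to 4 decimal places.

0.2866

Poor units: ¥80,000, ¥132,000, ¥138,000, ¥236,000, ¥358,000 (q = 5 of N = 9).
Gap ratios (z−y)/z: (390000−80000)/390000 = 0.7949; (390000−132000)/390000 = 0.6615; (390000−138000)/390000 = 0.6462; (390000−236000)/390000 = 0.3949; (390000−358000)/390000 = 0.0821.
Sum of shortfalls = 2.579487; P₁ averages over all N: 2.579487 / 9 = 0.2866.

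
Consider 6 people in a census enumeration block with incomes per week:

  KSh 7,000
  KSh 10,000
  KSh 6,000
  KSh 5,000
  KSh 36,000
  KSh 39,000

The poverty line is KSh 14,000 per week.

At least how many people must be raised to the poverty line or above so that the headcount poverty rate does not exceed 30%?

3

4 of the 6 people are poor, so H = 4/6 = 0.667.
A headcount ratio of at most 30% allows at most ⌊0.30 × 6⌋ = 1 poor people.
So at least 4 − 1 = 3 must be lifted.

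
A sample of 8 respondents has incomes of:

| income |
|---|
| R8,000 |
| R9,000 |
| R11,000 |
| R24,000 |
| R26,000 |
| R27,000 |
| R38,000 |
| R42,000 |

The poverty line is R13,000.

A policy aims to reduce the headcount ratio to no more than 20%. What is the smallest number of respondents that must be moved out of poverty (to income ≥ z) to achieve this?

3 of the 8 respondents are poor, so H = 3/8 = 0.375.
A headcount ratio of at most 20% allows at most ⌊0.20 × 8⌋ = 1 poor respondents.
So at least 3 − 1 = 2 must be lifted.

2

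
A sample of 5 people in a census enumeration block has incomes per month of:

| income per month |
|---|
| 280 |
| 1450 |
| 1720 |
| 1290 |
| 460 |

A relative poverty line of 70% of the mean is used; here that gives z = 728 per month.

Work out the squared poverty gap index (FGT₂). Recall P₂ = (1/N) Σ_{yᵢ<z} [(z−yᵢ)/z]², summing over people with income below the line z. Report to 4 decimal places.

Below z: 280, 460 (q = 2 of N = 5).
Normalized shortfalls: (728−280)/728 = 0.6154; (728−460)/728 = 0.3681.
Squared: 0.3787; 0.1355.
Sum = 0.514219; P₂ = 0.514219 / 5 = 0.1028.

0.1028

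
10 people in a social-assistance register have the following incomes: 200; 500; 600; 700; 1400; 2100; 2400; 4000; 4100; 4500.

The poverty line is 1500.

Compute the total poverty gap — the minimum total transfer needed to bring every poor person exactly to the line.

Incomes under z: 200, 500, 600, 700, 1400 (q = 5 of N = 10).
Individual gaps: 1500−200 = 1300; 1500−500 = 1000; 1500−600 = 900; 1500−700 = 800; 1500−1400 = 100.
Aggregate gap = 4100.

4100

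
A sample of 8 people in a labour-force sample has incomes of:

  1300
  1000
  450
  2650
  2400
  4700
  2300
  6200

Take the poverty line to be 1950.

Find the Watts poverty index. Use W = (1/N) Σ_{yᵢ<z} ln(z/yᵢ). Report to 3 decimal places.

Incomes under z: 450, 1000, 1300 (q = 3 of N = 8).
Log gaps: ln(1950/450) = 1.4663; ln(1950/1000) = 0.6678; ln(1950/1300) = 0.4055.
W = 2.539632 / 8 = 0.317.

0.317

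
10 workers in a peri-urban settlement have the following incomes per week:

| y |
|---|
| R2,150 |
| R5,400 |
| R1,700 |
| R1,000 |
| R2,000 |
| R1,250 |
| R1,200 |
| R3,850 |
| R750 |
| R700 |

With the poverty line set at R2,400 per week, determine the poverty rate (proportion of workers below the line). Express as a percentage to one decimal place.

8 of the 10 workers have income below R2,400.
H = 8/10 = 80.0%.

80.0%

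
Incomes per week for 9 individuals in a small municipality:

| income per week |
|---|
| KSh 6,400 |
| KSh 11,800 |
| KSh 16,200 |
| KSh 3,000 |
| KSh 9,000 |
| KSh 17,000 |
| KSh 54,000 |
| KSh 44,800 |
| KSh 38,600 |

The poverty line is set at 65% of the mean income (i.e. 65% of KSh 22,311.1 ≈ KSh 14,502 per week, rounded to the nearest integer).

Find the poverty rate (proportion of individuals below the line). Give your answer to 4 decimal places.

4 of the 9 individuals have income below KSh 14,502.
H = 4/9 = 0.4444.

0.4444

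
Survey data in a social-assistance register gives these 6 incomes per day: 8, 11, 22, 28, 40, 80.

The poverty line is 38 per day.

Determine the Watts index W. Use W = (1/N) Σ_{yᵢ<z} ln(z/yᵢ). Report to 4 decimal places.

0.6083

Incomes under z: 8, 11, 22, 28 (q = 4 of N = 6).
Log gaps: ln(38/8) = 1.5581; ln(38/11) = 1.2397; ln(38/22) = 0.5465; ln(38/28) = 0.3054.
W = 3.649761 / 6 = 0.6083.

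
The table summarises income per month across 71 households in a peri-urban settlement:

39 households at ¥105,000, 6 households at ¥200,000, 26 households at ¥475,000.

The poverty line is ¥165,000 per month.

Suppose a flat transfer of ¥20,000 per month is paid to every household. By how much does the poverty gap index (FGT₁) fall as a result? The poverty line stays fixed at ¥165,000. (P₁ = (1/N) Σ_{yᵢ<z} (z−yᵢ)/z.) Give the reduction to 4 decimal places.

Before: below the line — 39×¥105,000; poverty gap index (FGT₁) = 0.199744.
After the ¥20,000 transfer: below the line — 39×¥125,000; poverty gap index (FGT₁) = 0.133163.
Reduction = 0.199744 − 0.133163 = 0.0666.

0.0666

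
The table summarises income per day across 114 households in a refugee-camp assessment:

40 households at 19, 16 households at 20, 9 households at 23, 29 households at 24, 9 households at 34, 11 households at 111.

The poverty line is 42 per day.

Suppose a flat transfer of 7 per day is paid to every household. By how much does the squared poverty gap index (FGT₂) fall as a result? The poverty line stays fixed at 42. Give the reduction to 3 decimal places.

Before: below the line — 40×19, 16×20, 9×23, 29×24, 9×34; squared poverty gap index (FGT₂) = 0.20948.
After the 7 transfer: below the line — 40×26, 16×27, 9×30, 29×31, 9×41; squared poverty gap index (FGT₂) = 0.09276.
Reduction = 0.20948 − 0.09276 = 0.117.

0.117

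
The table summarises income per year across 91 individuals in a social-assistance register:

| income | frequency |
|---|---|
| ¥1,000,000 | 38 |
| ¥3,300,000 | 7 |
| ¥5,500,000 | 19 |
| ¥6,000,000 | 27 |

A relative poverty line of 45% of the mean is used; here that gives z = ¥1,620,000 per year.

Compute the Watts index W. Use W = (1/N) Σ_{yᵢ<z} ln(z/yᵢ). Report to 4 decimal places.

0.2015

Poor units: 38×¥1,000,000 (q = 38 of N = 91).
Log gaps: ln(1620000/1000000) = 0.4824 (×38).
W = 18.332194 / 91 = 0.2015.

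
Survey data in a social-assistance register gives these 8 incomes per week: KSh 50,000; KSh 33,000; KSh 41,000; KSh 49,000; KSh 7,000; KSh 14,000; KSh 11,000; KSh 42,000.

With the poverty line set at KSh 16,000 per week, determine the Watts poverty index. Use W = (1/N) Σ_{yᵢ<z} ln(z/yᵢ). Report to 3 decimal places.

0.167

Below the line: KSh 7,000, KSh 11,000, KSh 14,000 (q = 3 of N = 8).
ln(z/y) terms: ln(16000/7000) = 0.8267; ln(16000/11000) = 0.3747; ln(16000/14000) = 0.1335.
W = 1.334903 / 8 = 0.167.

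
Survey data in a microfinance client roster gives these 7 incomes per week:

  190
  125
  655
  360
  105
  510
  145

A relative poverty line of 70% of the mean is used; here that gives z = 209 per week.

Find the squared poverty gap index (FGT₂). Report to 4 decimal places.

Poor units: 105, 125, 145, 190 (q = 4 of N = 7).
Normalized shortfalls: (209−105)/209 = 0.4976; (209−125)/209 = 0.4019; (209−145)/209 = 0.3062; (209−190)/209 = 0.0909.
Squared: 0.2476; 0.1615; 0.0938; 0.0083.
Sum = 0.511183; P₂ = 0.511183 / 7 = 0.0730.

0.0730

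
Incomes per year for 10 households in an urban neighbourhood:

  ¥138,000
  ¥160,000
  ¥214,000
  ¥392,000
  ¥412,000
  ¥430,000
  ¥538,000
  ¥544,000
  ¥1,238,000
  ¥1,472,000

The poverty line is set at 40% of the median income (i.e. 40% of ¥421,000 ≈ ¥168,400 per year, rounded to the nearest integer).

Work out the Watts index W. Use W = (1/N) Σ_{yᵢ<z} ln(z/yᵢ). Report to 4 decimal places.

0.0250

Below z: ¥138,000, ¥160,000 (q = 2 of N = 10).
Log shortfalls: ln(168400/138000) = 0.1991; ln(168400/160000) = 0.0512.
W = 0.250257 / 10 = 0.0250.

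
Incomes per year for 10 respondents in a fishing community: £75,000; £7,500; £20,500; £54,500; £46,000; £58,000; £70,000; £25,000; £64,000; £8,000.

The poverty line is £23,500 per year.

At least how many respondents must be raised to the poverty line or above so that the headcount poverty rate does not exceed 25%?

3 of the 10 respondents are poor, so H = 3/10 = 0.300.
A headcount ratio of at most 25% allows at most ⌊0.25 × 10⌋ = 2 poor respondents.
So at least 3 − 2 = 1 must be lifted.

1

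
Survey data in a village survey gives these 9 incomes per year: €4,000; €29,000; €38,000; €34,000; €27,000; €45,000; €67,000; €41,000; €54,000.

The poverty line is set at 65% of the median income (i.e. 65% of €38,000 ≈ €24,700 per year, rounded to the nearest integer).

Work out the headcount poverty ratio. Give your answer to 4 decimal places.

1 of the 9 families have income below €24,700.
H = 1/9 = 0.1111.

0.1111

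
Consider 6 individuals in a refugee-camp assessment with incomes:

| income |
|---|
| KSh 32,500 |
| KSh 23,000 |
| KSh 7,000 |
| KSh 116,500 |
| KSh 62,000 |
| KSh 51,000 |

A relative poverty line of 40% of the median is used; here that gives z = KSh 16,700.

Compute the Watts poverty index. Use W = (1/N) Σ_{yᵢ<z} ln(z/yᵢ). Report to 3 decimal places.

Below z: KSh 7,000 (q = 1 of N = 6).
ln(z/y) terms: ln(16700/7000) = 0.8695.
W = 0.869499 / 6 = 0.145.

0.145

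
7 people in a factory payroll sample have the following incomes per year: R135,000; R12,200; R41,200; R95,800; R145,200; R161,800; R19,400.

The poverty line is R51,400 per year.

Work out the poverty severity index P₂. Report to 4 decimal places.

Below the line: R12,200, R19,400, R41,200 (q = 3 of N = 7).
Normalized shortfalls: (51400−12200)/51400 = 0.7626; (51400−19400)/51400 = 0.6226; (51400−41200)/51400 = 0.1984.
Squared: 0.5816; 0.3876; 0.0394.
Sum = 1.008600; P₂ = 1.008600 / 7 = 0.1441.

0.1441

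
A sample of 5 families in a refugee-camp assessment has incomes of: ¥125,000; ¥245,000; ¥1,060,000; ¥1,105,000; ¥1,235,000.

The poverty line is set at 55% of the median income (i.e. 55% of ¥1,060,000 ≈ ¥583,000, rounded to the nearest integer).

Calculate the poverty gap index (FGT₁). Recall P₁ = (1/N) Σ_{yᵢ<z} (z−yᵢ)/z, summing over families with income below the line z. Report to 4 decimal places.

0.2731

Below z: ¥125,000, ¥245,000 (q = 2 of N = 5).
Normalized shortfalls: (583000−125000)/583000 = 0.7856; (583000−245000)/583000 = 0.5798.
Sum of shortfalls = 1.365352; P₁ averages over all N: 1.365352 / 5 = 0.2731.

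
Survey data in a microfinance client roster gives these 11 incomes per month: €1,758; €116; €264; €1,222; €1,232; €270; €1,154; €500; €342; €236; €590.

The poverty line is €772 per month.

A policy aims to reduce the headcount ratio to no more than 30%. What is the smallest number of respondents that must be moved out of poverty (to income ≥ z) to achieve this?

7 of the 11 respondents are poor, so H = 7/11 = 0.636.
A headcount ratio of at most 30% allows at most ⌊0.30 × 11⌋ = 3 poor respondents.
So at least 7 − 3 = 4 must be lifted.

4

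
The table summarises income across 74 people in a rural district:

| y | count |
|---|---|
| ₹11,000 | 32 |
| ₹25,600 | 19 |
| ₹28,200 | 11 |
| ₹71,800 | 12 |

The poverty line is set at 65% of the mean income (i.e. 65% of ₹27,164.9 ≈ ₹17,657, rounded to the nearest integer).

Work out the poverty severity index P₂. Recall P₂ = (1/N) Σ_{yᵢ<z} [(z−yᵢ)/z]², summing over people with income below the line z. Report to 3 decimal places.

Below the line: 32×₹11,000 (q = 32 of N = 74).
Relative gaps: (17657−11000)/17657 = 0.3770 (×32).
Squared: 0.1421 (×32).
Sum = 4.548553; P₂ = 4.548553 / 74 = 0.061.

0.061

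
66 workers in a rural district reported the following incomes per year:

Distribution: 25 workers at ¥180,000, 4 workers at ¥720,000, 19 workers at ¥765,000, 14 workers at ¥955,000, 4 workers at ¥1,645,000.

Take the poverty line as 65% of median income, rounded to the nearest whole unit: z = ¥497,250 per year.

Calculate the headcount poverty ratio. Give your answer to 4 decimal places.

25 of the 66 workers have income below ¥497,250.
H = 25/66 = 0.3788.

0.3788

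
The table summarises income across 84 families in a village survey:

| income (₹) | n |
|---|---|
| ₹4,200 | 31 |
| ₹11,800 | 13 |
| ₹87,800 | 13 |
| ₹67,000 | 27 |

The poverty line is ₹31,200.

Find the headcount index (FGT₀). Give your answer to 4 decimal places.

44 of the 84 families have income below ₹31,200.
H = 44/84 = 0.5238.

0.5238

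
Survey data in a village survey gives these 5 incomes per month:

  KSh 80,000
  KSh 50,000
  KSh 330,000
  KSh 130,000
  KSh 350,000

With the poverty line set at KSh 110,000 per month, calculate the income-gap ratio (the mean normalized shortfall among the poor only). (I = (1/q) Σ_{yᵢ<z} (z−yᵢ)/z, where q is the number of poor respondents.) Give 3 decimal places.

0.409

Below the line: KSh 50,000, KSh 80,000 (q = 2 of N = 5).
Shortfall ratios (z−y)/z: 0.5455, 0.2727; sum = 0.818182.
I averages over the q = 2 poor units only: 0.818182 / 2 = 0.409.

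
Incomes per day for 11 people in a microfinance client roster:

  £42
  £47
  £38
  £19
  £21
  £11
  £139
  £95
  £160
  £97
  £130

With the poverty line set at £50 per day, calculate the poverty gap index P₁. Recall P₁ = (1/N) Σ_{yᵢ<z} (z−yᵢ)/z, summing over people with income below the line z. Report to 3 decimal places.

Poor units: £11, £19, £21, £38, £42, £47 (q = 6 of N = 11).
Gap ratios (z−y)/z: (50−11)/50 = 0.7800; (50−19)/50 = 0.6200; (50−21)/50 = 0.5800; (50−38)/50 = 0.2400; (50−42)/50 = 0.1600; (50−47)/50 = 0.0600.
Σ = 2.440000. Dividing by the full population N = 11 gives P₁ = 0.222.

0.222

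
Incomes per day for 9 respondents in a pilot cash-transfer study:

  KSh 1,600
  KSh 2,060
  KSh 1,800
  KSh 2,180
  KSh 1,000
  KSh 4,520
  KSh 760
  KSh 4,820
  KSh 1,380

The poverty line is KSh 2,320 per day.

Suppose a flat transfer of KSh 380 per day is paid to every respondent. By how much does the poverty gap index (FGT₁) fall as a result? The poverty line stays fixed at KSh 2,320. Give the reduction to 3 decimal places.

0.110

Before: below the line — KSh 760, KSh 1,000, KSh 1,380, KSh 1,600, KSh 1,800, KSh 2,060, KSh 2,180; poverty gap index (FGT₁) = 0.26149.
After the KSh 380 transfer: below the line — KSh 1,140, KSh 1,380, KSh 1,760, KSh 1,980, KSh 2,180; poverty gap index (FGT₁) = 0.15134.
Reduction = 0.26149 − 0.15134 = 0.110.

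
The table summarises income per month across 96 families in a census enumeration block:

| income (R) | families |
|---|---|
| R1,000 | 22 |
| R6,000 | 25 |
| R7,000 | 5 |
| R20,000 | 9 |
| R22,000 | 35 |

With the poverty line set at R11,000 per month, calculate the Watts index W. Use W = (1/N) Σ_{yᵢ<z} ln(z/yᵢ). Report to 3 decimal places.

Incomes under z: 22×R1,000, 25×R6,000, 5×R7,000 (q = 52 of N = 96).
Log shortfalls: ln(11000/1000) = 2.3979 (×22); ln(11000/6000) = 0.6061 (×25); ln(11000/7000) = 0.4520 (×5).
W = 70.167017 / 96 = 0.731.

0.731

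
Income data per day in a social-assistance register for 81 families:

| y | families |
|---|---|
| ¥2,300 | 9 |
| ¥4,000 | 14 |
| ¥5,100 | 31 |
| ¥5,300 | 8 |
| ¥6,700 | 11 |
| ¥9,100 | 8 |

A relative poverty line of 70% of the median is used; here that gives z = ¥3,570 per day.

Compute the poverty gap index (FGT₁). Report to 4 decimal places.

0.0395

Incomes under z: 9×¥2,300 (q = 9 of N = 81).
Normalized shortfalls: (3570−2300)/3570 = 0.3557 (×9).
Sum of shortfalls = 3.201681; P₁ averages over all N: 3.201681 / 81 = 0.0395.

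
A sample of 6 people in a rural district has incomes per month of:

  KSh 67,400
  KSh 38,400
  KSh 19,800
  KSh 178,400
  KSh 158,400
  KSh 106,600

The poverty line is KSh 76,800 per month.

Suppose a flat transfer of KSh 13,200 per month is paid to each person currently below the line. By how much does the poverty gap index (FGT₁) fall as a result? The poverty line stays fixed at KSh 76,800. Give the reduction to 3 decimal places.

0.078

Before: below the line — KSh 19,800, KSh 38,400, KSh 67,400; poverty gap index (FGT₁) = 0.22743.
After the KSh 13,200 transfer: below the line — KSh 33,000, KSh 51,600; poverty gap index (FGT₁) = 0.14974.
Reduction = 0.22743 − 0.14974 = 0.078.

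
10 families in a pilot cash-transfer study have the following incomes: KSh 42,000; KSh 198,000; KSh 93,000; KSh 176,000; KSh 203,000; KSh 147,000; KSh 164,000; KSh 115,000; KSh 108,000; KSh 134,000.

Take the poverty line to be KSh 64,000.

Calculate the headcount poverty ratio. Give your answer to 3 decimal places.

0.100

1 of the 10 families have income below KSh 64,000.
H = 1/10 = 0.100.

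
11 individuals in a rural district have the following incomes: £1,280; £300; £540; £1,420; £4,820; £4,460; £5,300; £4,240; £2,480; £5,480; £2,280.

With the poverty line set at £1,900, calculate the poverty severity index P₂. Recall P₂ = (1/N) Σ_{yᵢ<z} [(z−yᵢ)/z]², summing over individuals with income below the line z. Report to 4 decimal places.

Below z: £300, £540, £1,280, £1,420 (q = 4 of N = 11).
Normalized shortfalls: (1900−300)/1900 = 0.8421; (1900−540)/1900 = 0.7158; (1900−1280)/1900 = 0.3263; (1900−1420)/1900 = 0.2526.
Squared: 0.7091; 0.5124; 0.1065; 0.0638.
Sum = 1.391801; P₂ = 1.391801 / 11 = 0.1265.

0.1265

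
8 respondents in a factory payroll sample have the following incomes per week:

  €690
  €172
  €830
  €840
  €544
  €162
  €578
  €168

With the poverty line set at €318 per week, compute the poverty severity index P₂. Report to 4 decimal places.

Incomes under z: €162, €168, €172 (q = 3 of N = 8).
Relative gaps: (318−162)/318 = 0.4906; (318−168)/318 = 0.4717; (318−172)/318 = 0.4591.
Squared: 0.2407; 0.2225; 0.2108.
Sum = 0.673945; P₂ = 0.673945 / 8 = 0.0842.

0.0842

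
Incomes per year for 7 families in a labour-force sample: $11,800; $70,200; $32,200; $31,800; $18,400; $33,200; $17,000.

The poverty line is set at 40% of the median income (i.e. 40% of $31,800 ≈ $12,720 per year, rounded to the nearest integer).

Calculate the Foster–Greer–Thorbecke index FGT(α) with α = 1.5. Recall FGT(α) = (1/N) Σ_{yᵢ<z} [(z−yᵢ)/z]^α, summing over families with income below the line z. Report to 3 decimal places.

0.003

Incomes under z: $11,800 (q = 1 of N = 7).
Shortfall ratios: (12720−11800)/12720 = 0.0723.
Raised to α = 1.5: 0.01945.
Sum = 0.019451; FGT(1.5) = 0.019451 / 7 = 0.003.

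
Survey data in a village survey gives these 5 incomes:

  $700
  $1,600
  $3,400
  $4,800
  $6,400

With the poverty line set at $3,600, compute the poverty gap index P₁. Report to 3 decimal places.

0.283

Poor units: $700, $1,600, $3,400 (q = 3 of N = 5).
Normalized shortfalls: (3600−700)/3600 = 0.8056; (3600−1600)/3600 = 0.5556; (3600−3400)/3600 = 0.0556.
Σ = 1.416667. Dividing by the full population N = 5 gives P₁ = 0.283.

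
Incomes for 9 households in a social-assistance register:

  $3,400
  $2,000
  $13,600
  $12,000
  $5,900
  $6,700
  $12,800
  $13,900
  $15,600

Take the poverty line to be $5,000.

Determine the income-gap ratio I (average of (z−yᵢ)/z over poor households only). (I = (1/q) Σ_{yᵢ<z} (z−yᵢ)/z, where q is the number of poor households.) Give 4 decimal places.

0.4600

Poor units: $2,000, $3,400 (q = 2 of N = 9).
Relative gaps: 0.6000, 0.3200; sum = 0.920000.
The income-gap ratio divides by q (the poor only): 0.920000 / 2 = 0.4600.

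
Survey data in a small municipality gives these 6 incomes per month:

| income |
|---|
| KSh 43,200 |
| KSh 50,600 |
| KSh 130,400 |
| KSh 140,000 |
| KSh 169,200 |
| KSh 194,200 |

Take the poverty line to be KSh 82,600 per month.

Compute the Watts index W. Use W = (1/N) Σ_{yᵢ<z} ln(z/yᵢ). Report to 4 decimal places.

Incomes under z: KSh 43,200, KSh 50,600 (q = 2 of N = 6).
Log shortfalls: ln(82600/43200) = 0.6482; ln(82600/50600) = 0.4901.
W = 1.138227 / 6 = 0.1897.

0.1897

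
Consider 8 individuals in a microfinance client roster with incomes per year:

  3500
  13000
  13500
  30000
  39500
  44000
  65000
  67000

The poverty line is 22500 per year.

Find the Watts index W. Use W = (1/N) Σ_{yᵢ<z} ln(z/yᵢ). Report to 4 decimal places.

0.3650

Poor units: 3500, 13000, 13500 (q = 3 of N = 8).
Log shortfalls: ln(22500/3500) = 1.8608; ln(22500/13000) = 0.5486; ln(22500/13500) = 0.5108.
W = 2.920144 / 8 = 0.3650.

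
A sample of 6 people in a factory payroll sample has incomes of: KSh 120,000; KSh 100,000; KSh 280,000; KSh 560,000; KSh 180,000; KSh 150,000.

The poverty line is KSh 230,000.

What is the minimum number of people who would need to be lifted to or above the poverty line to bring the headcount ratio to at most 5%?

4

Currently q = 4 of N = 6 are below the line (H = 0.667).
A headcount ratio of at most 5% allows at most ⌊0.05 × 6⌋ = 0 poor people.
So at least 4 − 0 = 4 must be lifted.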